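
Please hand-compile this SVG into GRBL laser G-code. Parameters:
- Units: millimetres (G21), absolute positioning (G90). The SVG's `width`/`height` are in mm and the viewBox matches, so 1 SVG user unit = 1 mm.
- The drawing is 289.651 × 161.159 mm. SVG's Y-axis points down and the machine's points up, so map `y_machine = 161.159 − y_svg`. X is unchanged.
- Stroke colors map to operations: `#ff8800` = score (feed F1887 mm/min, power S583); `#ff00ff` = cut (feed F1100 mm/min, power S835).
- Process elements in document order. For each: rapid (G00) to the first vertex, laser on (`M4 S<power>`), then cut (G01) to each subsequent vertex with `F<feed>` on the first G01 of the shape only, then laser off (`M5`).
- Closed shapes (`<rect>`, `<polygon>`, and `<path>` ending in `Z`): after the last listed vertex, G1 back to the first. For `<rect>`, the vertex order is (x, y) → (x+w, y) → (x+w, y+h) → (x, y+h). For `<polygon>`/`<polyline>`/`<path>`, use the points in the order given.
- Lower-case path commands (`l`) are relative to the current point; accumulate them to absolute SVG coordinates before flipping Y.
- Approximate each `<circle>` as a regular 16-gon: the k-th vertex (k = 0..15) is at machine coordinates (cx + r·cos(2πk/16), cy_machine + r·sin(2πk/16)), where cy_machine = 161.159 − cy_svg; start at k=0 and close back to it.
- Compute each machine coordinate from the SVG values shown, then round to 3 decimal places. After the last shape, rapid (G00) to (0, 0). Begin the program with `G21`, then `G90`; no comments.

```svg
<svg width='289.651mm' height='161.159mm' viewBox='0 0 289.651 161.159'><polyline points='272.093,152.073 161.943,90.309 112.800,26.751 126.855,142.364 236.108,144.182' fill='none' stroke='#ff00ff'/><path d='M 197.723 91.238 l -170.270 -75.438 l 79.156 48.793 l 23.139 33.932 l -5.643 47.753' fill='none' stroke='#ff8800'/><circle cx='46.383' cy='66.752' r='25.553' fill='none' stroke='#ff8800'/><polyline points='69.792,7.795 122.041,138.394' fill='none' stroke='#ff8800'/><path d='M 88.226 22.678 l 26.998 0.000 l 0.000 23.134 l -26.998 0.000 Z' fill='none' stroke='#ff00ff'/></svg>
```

Since the viewBox matches the mm dimensions, user units are millimetres directly. The only transform is the Y-flip y_m = 161.159 − y_svg.

Shape 1 is a open polyline drawn with `<polyline>`. Its stroke #ff00ff means cut at S835, F1100. After flipping Y the toolpath is (272.093,9.086) → (161.943,70.850) → (112.800,134.408) → (126.855,18.795) → (236.108,16.977).

Shape 2 is a open polyline drawn with `<path>`. Its stroke #ff8800 means score at S583, F1887. After flipping Y the toolpath is (197.723,69.921) → (27.453,145.359) → (106.609,96.566) → (129.748,62.634) → (124.105,14.881).

Shape 3 is a circle drawn with `<circle>`. Its stroke #ff8800 means score at S583, F1887. After flipping Y the toolpath is (71.936,94.407) → (69.991,104.186) → (64.452,112.476) → (56.162,118.015) → (46.383,119.960) → (36.604,118.015) → (28.314,112.476) → (22.775,104.186) → (20.830,94.407) → (22.775,84.628) → (28.314,76.338) → (36.604,70.799) → (46.383,68.854) → (56.162,70.799) → (64.452,76.338) → (69.991,84.628) → (71.936,94.407), returning to the start.

Shape 4 is a line segment drawn with `<polyline>`. Its stroke #ff8800 means score at S583, F1887. After flipping Y the toolpath is (69.792,153.364) → (122.041,22.765).

Shape 5 is a rectangle drawn with `<path>`. Its stroke #ff00ff means cut at S835, F1100. After flipping Y the toolpath is (88.226,138.481) → (115.224,138.481) → (115.224,115.347) → (88.226,115.347) → (88.226,138.481), returning to the start.

G21
G90
G00 X272.093 Y9.086
M4 S835
G01 X161.943 Y70.850 F1100
G01 X112.800 Y134.408
G01 X126.855 Y18.795
G01 X236.108 Y16.977
M5
G00 X197.723 Y69.921
M4 S583
G01 X27.453 Y145.359 F1887
G01 X106.609 Y96.566
G01 X129.748 Y62.634
G01 X124.105 Y14.881
M5
G00 X71.936 Y94.407
M4 S583
G01 X69.991 Y104.186 F1887
G01 X64.452 Y112.476
G01 X56.162 Y118.015
G01 X46.383 Y119.960
G01 X36.604 Y118.015
G01 X28.314 Y112.476
G01 X22.775 Y104.186
G01 X20.830 Y94.407
G01 X22.775 Y84.628
G01 X28.314 Y76.338
G01 X36.604 Y70.799
G01 X46.383 Y68.854
G01 X56.162 Y70.799
G01 X64.452 Y76.338
G01 X69.991 Y84.628
G01 X71.936 Y94.407
M5
G00 X69.792 Y153.364
M4 S583
G01 X122.041 Y22.765 F1887
M5
G00 X88.226 Y138.481
M4 S835
G01 X115.224 Y138.481 F1100
G01 X115.224 Y115.347
G01 X88.226 Y115.347
G01 X88.226 Y138.481
M5
G00 X0.000 Y0.000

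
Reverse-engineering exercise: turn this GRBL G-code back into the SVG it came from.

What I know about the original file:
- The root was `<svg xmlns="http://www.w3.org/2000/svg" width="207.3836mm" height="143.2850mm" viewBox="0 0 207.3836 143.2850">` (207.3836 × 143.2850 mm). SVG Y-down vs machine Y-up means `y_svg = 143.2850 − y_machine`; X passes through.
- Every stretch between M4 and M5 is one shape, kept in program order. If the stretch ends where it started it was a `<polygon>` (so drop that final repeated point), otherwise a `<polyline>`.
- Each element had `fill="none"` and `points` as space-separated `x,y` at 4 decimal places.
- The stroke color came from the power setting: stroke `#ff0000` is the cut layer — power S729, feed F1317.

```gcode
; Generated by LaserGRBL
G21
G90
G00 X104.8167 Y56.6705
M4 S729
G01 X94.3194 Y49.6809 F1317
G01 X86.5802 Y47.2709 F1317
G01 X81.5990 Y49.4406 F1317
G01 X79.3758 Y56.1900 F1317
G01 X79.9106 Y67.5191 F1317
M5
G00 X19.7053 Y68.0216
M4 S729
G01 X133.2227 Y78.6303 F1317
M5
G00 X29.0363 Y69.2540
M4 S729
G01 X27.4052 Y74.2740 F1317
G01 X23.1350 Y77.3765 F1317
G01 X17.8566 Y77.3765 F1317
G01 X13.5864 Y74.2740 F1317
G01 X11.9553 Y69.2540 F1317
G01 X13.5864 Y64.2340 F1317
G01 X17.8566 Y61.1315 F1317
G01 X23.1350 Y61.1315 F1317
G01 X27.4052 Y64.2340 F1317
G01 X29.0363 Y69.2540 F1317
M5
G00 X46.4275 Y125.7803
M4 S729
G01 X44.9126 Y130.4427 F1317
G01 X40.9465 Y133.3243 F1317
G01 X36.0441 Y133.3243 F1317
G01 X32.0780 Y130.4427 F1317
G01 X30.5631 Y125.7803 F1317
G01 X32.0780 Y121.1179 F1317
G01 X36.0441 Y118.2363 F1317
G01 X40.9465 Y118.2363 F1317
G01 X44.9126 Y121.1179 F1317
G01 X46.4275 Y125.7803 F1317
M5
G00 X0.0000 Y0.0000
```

<svg xmlns="http://www.w3.org/2000/svg" width="207.3836mm" height="143.2850mm" viewBox="0 0 207.3836 143.2850">
  <polyline points="104.8167,86.6145 94.3194,93.6041 86.5802,96.0141 81.5990,93.8444 79.3758,87.0950 79.9106,75.7659" fill="none" stroke="#ff0000"/>
  <polyline points="19.7053,75.2634 133.2227,64.6547" fill="none" stroke="#ff0000"/>
  <polygon points="29.0363,74.0310 27.4052,69.0110 23.1350,65.9085 17.8566,65.9085 13.5864,69.0110 11.9553,74.0310 13.5864,79.0510 17.8566,82.1535 23.1350,82.1535 27.4052,79.0510" fill="none" stroke="#ff0000"/>
  <polygon points="46.4275,17.5047 44.9126,12.8423 40.9465,9.9607 36.0441,9.9607 32.0780,12.8423 30.5631,17.5047 32.0780,22.1671 36.0441,25.0487 40.9465,25.0487 44.9126,22.1671" fill="none" stroke="#ff0000"/>
</svg>

y_svg = 143.2850 − y_m. Every run uses S729, so all elements get stroke `#ff0000` (cut).

[1] open run; points: 104.8167,86.6145 94.3194,93.6041 86.5802,96.0141 81.5990,93.8444 79.3758,87.0950 79.9106,75.7659

[2] open run; points: 19.7053,75.2634 133.2227,64.6547

[3] closed run; points: 29.0363,74.0310 27.4052,69.0110 23.1350,65.9085 17.8566,65.9085 13.5864,69.0110 11.9553,74.0310 13.5864,79.0510 17.8566,82.1535 23.1350,82.1535 27.4052,79.0510

[4] closed run; points: 46.4275,17.5047 44.9126,12.8423 40.9465,9.9607 36.0441,9.9607 32.0780,12.8423 30.5631,17.5047 32.0780,22.1671 36.0441,25.0487 40.9465,25.0487 44.9126,22.1671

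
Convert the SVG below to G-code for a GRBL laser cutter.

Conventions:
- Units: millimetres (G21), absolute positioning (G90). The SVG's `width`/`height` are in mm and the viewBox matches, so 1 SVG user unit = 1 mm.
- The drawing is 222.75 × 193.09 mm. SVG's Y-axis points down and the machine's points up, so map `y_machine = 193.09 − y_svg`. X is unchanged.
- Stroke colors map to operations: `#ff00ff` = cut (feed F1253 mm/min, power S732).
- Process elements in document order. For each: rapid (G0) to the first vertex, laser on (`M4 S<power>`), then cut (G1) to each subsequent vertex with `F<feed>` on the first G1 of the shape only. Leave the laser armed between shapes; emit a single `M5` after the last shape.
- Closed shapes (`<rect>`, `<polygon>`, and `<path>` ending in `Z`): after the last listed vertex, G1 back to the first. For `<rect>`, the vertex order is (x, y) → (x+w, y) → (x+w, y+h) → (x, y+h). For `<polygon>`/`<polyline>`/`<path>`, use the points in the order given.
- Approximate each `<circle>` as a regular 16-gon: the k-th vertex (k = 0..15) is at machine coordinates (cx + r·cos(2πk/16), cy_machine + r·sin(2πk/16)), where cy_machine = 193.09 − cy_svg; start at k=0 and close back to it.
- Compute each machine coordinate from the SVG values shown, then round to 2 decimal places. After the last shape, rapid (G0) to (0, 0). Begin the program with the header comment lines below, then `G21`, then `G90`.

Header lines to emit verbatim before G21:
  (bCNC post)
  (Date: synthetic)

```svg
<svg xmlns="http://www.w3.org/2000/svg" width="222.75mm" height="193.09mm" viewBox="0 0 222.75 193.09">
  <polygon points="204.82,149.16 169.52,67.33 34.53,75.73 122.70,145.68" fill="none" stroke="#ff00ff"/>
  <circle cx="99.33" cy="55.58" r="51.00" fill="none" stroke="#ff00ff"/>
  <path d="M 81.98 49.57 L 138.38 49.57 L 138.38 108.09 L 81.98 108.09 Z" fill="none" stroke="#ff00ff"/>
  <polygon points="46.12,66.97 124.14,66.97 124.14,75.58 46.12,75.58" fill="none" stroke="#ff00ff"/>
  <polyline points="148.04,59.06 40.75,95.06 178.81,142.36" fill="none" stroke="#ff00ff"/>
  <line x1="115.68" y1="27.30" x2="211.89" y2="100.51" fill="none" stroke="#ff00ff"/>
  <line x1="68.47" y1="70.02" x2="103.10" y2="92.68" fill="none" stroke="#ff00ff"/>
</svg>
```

(bCNC post)
(Date: synthetic)
G21
G90
G0 X204.82 Y43.93
M4 S732
G1 X169.52 Y125.76 F1253
G1 X34.53 Y117.36
G1 X122.70 Y47.41
G1 X204.82 Y43.93
G0 X150.33 Y137.51
M4 S732
G1 X146.45 Y157.03 F1253
G1 X135.39 Y173.57
G1 X118.85 Y184.63
G1 X99.33 Y188.51
G1 X79.81 Y184.63
G1 X63.27 Y173.57
G1 X52.21 Y157.03
G1 X48.33 Y137.51
G1 X52.21 Y117.99
G1 X63.27 Y101.45
G1 X79.81 Y90.39
G1 X99.33 Y86.51
G1 X118.85 Y90.39
G1 X135.39 Y101.45
G1 X146.45 Y117.99
G1 X150.33 Y137.51
G0 X81.98 Y143.52
M4 S732
G1 X138.38 Y143.52 F1253
G1 X138.38 Y85.00
G1 X81.98 Y85.00
G1 X81.98 Y143.52
G0 X46.12 Y126.12
M4 S732
G1 X124.14 Y126.12 F1253
G1 X124.14 Y117.51
G1 X46.12 Y117.51
G1 X46.12 Y126.12
G0 X148.04 Y134.03
M4 S732
G1 X40.75 Y98.03 F1253
G1 X178.81 Y50.73
G0 X115.68 Y165.79
M4 S732
G1 X211.89 Y92.58 F1253
G0 X68.47 Y123.07
M4 S732
G1 X103.10 Y100.41 F1253
M5
G0 X0.00 Y0.00

1 u = 1 mm; y_m = 193.09 − y.

[1] `<polygon>` closed polygon, #ff00ff→cut S732 F1253: (204.82,43.93) → (169.52,125.76) → (34.53,117.36) → (122.70,47.41) → (204.82,43.93) (closed)

[2] `<circle>` circle, #ff00ff→cut S732 F1253: (150.33,137.51) → (146.45,157.03) → (135.39,173.57) → (118.85,184.63) → (99.33,188.51) → (79.81,184.63) → (63.27,173.57) → (52.21,157.03) → (48.33,137.51) → (52.21,117.99) → (63.27,101.45) → (79.81,90.39) → (99.33,86.51) → (118.85,90.39) → (135.39,101.45) → (146.45,117.99) → (150.33,137.51) (closed)

[3] `<path>` rectangle, #ff00ff→cut S732 F1253: (81.98,143.52) → (138.38,143.52) → (138.38,85.00) → (81.98,85.00) → (81.98,143.52) (closed)

[4] `<polygon>` rectangle, #ff00ff→cut S732 F1253: (46.12,126.12) → (124.14,126.12) → (124.14,117.51) → (46.12,117.51) → (46.12,126.12) (closed)

[5] `<polyline>` open polyline, #ff00ff→cut S732 F1253: (148.04,134.03) → (40.75,98.03) → (178.81,50.73)

[6] `<line>` line segment, #ff00ff→cut S732 F1253: (115.68,165.79) → (211.89,92.58)

[7] `<line>` line segment, #ff00ff→cut S732 F1253: (68.47,123.07) → (103.10,100.41)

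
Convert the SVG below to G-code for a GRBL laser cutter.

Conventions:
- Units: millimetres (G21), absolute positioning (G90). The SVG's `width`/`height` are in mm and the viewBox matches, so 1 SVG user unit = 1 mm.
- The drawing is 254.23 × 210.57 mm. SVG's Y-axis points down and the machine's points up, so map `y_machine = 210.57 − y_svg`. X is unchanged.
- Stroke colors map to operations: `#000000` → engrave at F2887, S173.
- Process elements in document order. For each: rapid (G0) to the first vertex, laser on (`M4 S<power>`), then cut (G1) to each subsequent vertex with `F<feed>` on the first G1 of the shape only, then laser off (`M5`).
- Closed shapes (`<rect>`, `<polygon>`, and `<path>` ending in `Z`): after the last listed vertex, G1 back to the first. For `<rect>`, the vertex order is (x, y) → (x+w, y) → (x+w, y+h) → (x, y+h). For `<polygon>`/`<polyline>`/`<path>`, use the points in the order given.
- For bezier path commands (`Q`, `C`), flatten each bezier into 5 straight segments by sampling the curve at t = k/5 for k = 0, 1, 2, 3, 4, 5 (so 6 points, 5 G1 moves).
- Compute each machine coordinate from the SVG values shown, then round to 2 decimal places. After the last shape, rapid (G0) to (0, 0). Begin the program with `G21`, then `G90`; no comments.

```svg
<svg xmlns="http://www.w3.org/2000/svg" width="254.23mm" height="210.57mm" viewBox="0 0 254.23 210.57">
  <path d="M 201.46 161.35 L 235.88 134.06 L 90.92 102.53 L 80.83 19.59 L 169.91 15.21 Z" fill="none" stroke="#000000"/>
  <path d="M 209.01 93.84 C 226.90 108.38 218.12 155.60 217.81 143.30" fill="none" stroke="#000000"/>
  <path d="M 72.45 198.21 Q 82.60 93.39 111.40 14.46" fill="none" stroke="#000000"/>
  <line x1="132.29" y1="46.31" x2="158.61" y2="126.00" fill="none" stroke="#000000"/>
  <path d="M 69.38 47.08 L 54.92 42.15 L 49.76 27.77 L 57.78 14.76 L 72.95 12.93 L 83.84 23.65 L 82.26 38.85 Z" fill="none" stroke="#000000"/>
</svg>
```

G21
G90
G0 X201.46 Y49.22
M4 S173
G1 X235.88 Y76.51 F2887
G1 X90.92 Y108.04
G1 X80.83 Y190.98
G1 X169.91 Y195.36
G1 X201.46 Y49.22
M5
G0 X209.01 Y116.73
M4 S173
G1 X216.82 Y104.82 F2887
G1 X219.93 Y89.50
G1 X220.00 Y75.18
G1 X218.73 Y66.29
G1 X217.81 Y67.27
M5
G0 X72.45 Y12.36
M4 S173
G1 X77.26 Y53.25 F2887
G1 X83.55 Y92.07
G1 X91.34 Y128.82
G1 X100.63 Y163.50
G1 X111.40 Y196.11
M5
G0 X132.29 Y164.26
M4 S173
G1 X158.61 Y84.57 F2887
M5
G0 X69.38 Y163.49
M4 S173
G1 X54.92 Y168.42 F2887
G1 X49.76 Y182.80
G1 X57.78 Y195.81
G1 X72.95 Y197.64
G1 X83.84 Y186.92
G1 X82.26 Y171.72
G1 X69.38 Y163.49
M5
G0 X0.00 Y0.00

1 u = 1 mm; y_m = 210.57 − y.

[1] `<path>` closed polygon, #000000→engrave S173 F2887: (201.46,49.22) → (235.88,76.51) → (90.92,108.04) → (80.83,190.98) → (169.91,195.36) → (201.46,49.22) (closed)

[2] `<path>` cubic bezier, #000000→engrave S173 F2887: (209.01,116.73) → (216.82,104.82) → (219.93,89.50) → (220.00,75.18) → (218.73,66.29) → (217.81,67.27)

[3] `<path>` quadratic bezier, #000000→engrave S173 F2887: (72.45,12.36) → (77.26,53.25) → (83.55,92.07) → (91.34,128.82) → (100.63,163.50) → (111.40,196.11)

[4] `<line>` line segment, #000000→engrave S173 F2887: (132.29,164.26) → (158.61,84.57)

[5] `<path>` regular polygon, #000000→engrave S173 F2887: (69.38,163.49) → (54.92,168.42) → (49.76,182.80) → (57.78,195.81) → (72.95,197.64) → (83.84,186.92) → (82.26,171.72) → (69.38,163.49) (closed)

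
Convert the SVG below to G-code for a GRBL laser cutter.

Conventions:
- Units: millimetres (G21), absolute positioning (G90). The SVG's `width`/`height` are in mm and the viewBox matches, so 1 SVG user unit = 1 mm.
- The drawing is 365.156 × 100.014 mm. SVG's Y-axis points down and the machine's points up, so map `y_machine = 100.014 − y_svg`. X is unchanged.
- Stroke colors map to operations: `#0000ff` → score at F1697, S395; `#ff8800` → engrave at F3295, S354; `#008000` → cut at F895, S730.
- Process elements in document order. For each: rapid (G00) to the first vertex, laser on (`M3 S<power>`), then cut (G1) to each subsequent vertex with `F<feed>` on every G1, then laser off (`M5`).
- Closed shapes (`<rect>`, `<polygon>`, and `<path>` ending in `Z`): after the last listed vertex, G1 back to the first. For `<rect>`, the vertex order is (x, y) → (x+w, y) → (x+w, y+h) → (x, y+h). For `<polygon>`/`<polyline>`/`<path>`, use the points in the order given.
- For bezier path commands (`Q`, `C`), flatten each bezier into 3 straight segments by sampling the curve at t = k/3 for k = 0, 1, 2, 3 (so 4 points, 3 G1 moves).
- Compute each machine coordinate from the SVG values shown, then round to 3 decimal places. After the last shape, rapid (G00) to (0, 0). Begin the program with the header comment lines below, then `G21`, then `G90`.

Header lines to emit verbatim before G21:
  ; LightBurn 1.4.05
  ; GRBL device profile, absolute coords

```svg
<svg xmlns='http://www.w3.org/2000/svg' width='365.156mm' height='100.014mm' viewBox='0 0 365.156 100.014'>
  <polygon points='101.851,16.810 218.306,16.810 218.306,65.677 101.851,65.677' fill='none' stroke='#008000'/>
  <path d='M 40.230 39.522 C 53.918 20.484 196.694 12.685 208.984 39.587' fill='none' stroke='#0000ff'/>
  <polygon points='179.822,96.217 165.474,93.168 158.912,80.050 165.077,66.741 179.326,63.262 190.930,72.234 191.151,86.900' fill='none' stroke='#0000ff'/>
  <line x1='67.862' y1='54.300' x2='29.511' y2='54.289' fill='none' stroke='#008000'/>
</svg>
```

1 u = 1 mm; y_m = 100.014 − y.

[1] `<polygon>` rectangle, #008000→cut S730 F895: (101.851,83.204) → (218.306,83.204) → (218.306,34.337) → (101.851,34.337) → (101.851,83.204) (closed)

[2] `<path>` cubic bezier, #0000ff→score S395 F1697: (40.230,60.492) → (87.333,74.915) → (162.813,76.631) → (208.984,60.427)

[3] `<polygon>` regular polygon, #0000ff→score S395 F1697: (179.822,3.797) → (165.474,6.846) → (158.912,19.964) → (165.077,33.273) → (179.326,36.752) → (190.930,27.780) → (191.151,13.114) → (179.822,3.797) (closed)

[4] `<line>` line segment, #008000→cut S730 F895: (67.862,45.714) → (29.511,45.725)

; LightBurn 1.4.05
; GRBL device profile, absolute coords
G21
G90
G00 X101.851 Y83.204
M3 S730
G1 X218.306 Y83.204 F895
G1 X218.306 Y34.337 F895
G1 X101.851 Y34.337 F895
G1 X101.851 Y83.204 F895
M5
G00 X40.230 Y60.492
M3 S395
G1 X87.333 Y74.915 F1697
G1 X162.813 Y76.631 F1697
G1 X208.984 Y60.427 F1697
M5
G00 X179.822 Y3.797
M3 S395
G1 X165.474 Y6.846 F1697
G1 X158.912 Y19.964 F1697
G1 X165.077 Y33.273 F1697
G1 X179.326 Y36.752 F1697
G1 X190.930 Y27.780 F1697
G1 X191.151 Y13.114 F1697
G1 X179.822 Y3.797 F1697
M5
G00 X67.862 Y45.714
M3 S730
G1 X29.511 Y45.725 F895
M5
G00 X0.000 Y0.000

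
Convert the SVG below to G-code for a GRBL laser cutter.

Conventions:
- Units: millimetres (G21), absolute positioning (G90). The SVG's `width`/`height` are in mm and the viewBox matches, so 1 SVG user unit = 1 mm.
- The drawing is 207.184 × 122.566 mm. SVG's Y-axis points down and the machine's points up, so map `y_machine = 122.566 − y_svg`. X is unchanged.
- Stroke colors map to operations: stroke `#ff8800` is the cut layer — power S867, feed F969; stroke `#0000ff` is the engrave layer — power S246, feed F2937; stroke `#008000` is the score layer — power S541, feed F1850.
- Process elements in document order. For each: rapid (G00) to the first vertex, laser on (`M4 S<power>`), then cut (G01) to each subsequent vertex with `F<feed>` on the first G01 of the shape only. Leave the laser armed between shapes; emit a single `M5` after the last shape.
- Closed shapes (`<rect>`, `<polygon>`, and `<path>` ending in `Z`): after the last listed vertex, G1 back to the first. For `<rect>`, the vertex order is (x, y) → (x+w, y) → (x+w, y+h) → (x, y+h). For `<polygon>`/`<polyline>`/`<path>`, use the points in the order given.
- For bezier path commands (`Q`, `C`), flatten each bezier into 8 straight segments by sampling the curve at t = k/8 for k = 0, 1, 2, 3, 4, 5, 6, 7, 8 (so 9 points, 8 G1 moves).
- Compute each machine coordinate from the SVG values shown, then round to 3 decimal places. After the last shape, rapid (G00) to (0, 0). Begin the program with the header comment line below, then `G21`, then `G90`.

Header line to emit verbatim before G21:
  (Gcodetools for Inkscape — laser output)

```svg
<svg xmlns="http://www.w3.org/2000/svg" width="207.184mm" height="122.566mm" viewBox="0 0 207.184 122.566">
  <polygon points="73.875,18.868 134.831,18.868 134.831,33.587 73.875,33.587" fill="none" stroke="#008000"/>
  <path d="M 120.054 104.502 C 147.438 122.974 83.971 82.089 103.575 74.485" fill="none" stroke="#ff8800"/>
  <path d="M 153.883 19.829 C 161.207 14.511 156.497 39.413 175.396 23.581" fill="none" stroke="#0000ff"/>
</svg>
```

viewBox `0 0 207.184 122.566` with mm width/height → 1 unit = 1 mm. Flip: y_m = 122.566 − y_svg.

**Shape 1** — `<polygon>` rectangle, stroke `#008000` → score (S541, F1850). Machine vertices: (73.875,103.698) → (134.831,103.698) → (134.831,88.979) → (73.875,88.979) → (73.875,103.698). Closed: final G1 returns to the first vertex.

**Shape 2** — `<path>` cubic bezier, stroke `#ff8800` → cut (S867, F969). Control points (SVG): P0=(120.054,104.502), P1=(147.438,122.974), P2=(83.971,82.089), P3=(103.575,74.485); sampled at t=k/8. Machine vertices: (120.054,18.064) → (126.404,13.738) → (126.275,13.892) → (121.705,17.439) → (114.732,23.294) → (107.394,30.371) → (101.730,37.585) → (99.778,43.850) → (103.575,48.081). Open path.

**Shape 3** — `<path>` cubic bezier, stroke `#0000ff` → engrave (S246, F2937). Control points (SVG): P0=(153.883,19.829), P1=(161.207,14.511), P2=(156.497,39.413), P3=(175.396,23.581); sampled at t=k/8. Machine vertices: (153.883,102.737) → (156.135,103.453) → (157.677,102.168) → (158.925,99.712) → (160.299,96.918) → (162.215,94.617) → (165.092,93.640) → (169.346,94.819) → (175.396,98.985). Open path.

(Gcodetools for Inkscape — laser output)
G21
G90
G00 X73.875 Y103.698
M4 S541
G01 X134.831 Y103.698 F1850
G01 X134.831 Y88.979
G01 X73.875 Y88.979
G01 X73.875 Y103.698
G00 X120.054 Y18.064
M4 S867
G01 X126.404 Y13.738 F969
G01 X126.275 Y13.892
G01 X121.705 Y17.439
G01 X114.732 Y23.294
G01 X107.394 Y30.371
G01 X101.730 Y37.585
G01 X99.778 Y43.850
G01 X103.575 Y48.081
G00 X153.883 Y102.737
M4 S246
G01 X156.135 Y103.453 F2937
G01 X157.677 Y102.168
G01 X158.925 Y99.712
G01 X160.299 Y96.918
G01 X162.215 Y94.617
G01 X165.092 Y93.640
G01 X169.346 Y94.819
G01 X175.396 Y98.985
M5
G00 X0.000 Y0.000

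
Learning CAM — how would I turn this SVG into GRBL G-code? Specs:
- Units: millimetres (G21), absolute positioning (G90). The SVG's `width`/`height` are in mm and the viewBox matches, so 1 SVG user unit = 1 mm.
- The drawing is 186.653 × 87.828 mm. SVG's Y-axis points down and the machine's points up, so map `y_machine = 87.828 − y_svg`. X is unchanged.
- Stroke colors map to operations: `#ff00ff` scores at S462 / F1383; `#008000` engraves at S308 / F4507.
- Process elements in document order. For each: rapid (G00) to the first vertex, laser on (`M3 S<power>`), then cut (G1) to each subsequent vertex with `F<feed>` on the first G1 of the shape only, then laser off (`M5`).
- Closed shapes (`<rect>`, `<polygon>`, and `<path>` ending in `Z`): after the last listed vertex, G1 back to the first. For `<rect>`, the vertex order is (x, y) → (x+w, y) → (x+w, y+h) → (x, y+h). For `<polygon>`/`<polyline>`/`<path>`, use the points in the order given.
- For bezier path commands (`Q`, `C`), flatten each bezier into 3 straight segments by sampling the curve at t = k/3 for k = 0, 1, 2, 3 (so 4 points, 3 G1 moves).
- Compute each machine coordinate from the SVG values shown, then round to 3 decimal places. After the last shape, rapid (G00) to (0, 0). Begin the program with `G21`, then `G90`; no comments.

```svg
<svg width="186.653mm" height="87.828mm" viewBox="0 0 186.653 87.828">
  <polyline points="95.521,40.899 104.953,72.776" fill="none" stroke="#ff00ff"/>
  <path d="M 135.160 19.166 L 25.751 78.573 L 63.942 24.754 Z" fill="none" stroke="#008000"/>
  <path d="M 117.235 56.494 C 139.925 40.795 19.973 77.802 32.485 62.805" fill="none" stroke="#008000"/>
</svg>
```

G21
G90
G00 X95.521 Y46.929
M3 S462
G1 X104.953 Y15.052 F1383
M5
G00 X135.160 Y68.662
M3 S308
G1 X25.751 Y9.255 F4507
G1 X63.942 Y63.074
G1 X135.160 Y68.662
M5
G00 X117.235 Y31.334
M3 S308
G1 X102.567 Y33.342 F4507
G1 X53.939 Y23.483
G1 X32.485 Y25.023
M5
G00 X0.000 Y0.000

1 u = 1 mm; y_m = 87.828 − y.

[1] `<polyline>` line segment, #ff00ff→score S462 F1383: (95.521,46.929) → (104.953,15.052)

[2] `<path>` closed polygon, #008000→engrave S308 F4507: (135.160,68.662) → (25.751,9.255) → (63.942,63.074) → (135.160,68.662) (closed)

[3] `<path>` cubic bezier, #008000→engrave S308 F4507: (117.235,31.334) → (102.567,33.342) → (53.939,23.483) → (32.485,25.023)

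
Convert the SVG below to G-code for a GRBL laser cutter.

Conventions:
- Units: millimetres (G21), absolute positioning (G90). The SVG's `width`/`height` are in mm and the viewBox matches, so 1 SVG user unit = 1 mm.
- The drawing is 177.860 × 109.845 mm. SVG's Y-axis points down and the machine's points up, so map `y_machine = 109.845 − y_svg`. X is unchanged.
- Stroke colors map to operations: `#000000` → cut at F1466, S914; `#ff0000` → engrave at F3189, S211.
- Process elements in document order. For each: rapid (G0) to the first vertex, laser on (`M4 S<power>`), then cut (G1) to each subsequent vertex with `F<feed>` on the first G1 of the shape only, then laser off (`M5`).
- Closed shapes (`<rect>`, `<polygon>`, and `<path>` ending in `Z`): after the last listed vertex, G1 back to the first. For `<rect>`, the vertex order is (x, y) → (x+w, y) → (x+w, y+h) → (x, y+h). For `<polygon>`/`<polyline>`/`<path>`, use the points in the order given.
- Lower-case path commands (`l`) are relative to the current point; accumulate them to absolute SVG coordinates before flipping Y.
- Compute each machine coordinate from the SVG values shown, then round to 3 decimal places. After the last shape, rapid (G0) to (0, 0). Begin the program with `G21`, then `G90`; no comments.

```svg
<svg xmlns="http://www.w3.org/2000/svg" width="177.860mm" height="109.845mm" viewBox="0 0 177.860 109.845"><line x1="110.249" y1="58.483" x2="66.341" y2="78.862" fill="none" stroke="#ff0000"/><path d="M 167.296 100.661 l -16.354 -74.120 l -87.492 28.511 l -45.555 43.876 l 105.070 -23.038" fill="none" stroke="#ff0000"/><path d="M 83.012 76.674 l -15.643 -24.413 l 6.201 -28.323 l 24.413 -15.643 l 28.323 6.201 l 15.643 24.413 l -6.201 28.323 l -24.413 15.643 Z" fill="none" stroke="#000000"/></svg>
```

Since the viewBox matches the mm dimensions, user units are millimetres directly. The only transform is the Y-flip y_m = 109.845 − y_svg.

Shape 1 is a line segment drawn with `<line>`. Its stroke #ff0000 means engrave at S211, F3189. After flipping Y the toolpath is (110.249,51.362) → (66.341,30.983).

Shape 2 is a open polyline drawn with `<path>`. Its stroke #ff0000 means engrave at S211, F3189. After flipping Y the toolpath is (167.296,9.184) → (150.942,83.304) → (63.450,54.793) → (17.895,10.917) → (122.965,33.955).

Shape 3 is a regular polygon drawn with `<path>`. Its stroke #000000 means cut at S914, F1466. After flipping Y the toolpath is (83.012,33.171) → (67.369,57.584) → (73.570,85.907) → (97.983,101.550) → (126.306,95.349) → (141.949,70.936) → (135.748,42.613) → (111.335,26.970) → (83.012,33.171), returning to the start.

G21
G90
G0 X110.249 Y51.362
M4 S211
G1 X66.341 Y30.983 F3189
M5
G0 X167.296 Y9.184
M4 S211
G1 X150.942 Y83.304 F3189
G1 X63.450 Y54.793
G1 X17.895 Y10.917
G1 X122.965 Y33.955
M5
G0 X83.012 Y33.171
M4 S914
G1 X67.369 Y57.584 F1466
G1 X73.570 Y85.907
G1 X97.983 Y101.550
G1 X126.306 Y95.349
G1 X141.949 Y70.936
G1 X135.748 Y42.613
G1 X111.335 Y26.970
G1 X83.012 Y33.171
M5
G0 X0.000 Y0.000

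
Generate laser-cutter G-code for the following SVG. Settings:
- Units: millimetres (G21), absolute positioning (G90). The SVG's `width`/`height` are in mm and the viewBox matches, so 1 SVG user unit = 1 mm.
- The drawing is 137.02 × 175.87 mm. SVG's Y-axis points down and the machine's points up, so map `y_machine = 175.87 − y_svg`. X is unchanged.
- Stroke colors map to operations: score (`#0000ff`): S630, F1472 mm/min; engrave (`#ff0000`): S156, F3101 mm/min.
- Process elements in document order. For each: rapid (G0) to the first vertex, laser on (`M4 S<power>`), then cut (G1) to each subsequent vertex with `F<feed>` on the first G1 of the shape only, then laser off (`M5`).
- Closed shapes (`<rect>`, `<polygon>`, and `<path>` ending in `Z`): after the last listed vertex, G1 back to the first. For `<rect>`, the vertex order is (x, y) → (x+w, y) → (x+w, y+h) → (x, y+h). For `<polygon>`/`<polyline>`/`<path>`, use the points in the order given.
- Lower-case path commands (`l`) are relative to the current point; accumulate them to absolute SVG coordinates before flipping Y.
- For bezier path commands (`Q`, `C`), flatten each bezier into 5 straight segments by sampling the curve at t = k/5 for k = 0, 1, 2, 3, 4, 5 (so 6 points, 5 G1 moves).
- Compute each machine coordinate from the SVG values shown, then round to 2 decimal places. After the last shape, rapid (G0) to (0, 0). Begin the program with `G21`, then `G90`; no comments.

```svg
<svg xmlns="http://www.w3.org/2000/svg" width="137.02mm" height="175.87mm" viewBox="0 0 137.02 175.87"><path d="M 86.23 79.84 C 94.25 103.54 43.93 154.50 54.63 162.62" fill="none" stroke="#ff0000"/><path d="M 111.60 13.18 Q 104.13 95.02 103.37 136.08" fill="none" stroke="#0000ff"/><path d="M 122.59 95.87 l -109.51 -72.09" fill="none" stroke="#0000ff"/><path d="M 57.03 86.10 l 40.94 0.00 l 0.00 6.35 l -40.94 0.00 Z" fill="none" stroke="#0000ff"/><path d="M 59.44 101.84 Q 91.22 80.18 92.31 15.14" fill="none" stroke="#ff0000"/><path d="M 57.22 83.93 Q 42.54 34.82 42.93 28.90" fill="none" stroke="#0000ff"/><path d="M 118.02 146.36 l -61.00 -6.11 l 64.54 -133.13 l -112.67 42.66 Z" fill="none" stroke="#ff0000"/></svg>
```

G21
G90
G0 X86.23 Y96.03
M4 S156
G1 X85.00 Y79.10 F3101
G1 X75.49 Y58.99
G1 X63.44 Y39.07
G1 X54.58 Y22.70
G1 X54.63 Y13.25
M5
G0 X111.60 Y162.69
M4 S630
G1 X108.88 Y131.59 F1472
G1 X106.70 Y103.74
G1 X105.05 Y79.16
G1 X103.94 Y57.85
G1 X103.37 Y39.79
M5
G0 X122.59 Y80.00
M4 S630
G1 X13.08 Y152.09 F1472
M5
G0 X57.03 Y89.77
M4 S630
G1 X97.97 Y89.77 F1472
G1 X97.97 Y83.42
G1 X57.03 Y83.42
G1 X57.03 Y89.77
M5
G0 X59.44 Y74.03
M4 S156
G1 X70.92 Y84.43 F3101
G1 X79.95 Y98.30
G1 X86.53 Y115.64
G1 X90.65 Y136.45
G1 X92.31 Y160.73
M5
G0 X57.22 Y91.94
M4 S630
G1 X51.95 Y109.86 F1472
G1 X47.89 Y124.32
G1 X45.03 Y135.32
G1 X43.38 Y142.87
G1 X42.93 Y146.97
M5
G0 X118.02 Y29.51
M4 S156
G1 X57.02 Y35.62 F3101
G1 X121.56 Y168.75
G1 X8.89 Y126.09
G1 X118.02 Y29.51
M5
G0 X0.00 Y0.00

Since the viewBox matches the mm dimensions, user units are millimetres directly. The only transform is the Y-flip y_m = 175.87 − y_svg.

Shape 1 is a cubic bezier drawn with `<path>`. Its stroke #ff0000 means engrave at S156, F3101. After flipping Y the toolpath is (86.23,96.03) → (85.00,79.10) → (75.49,58.99) → (63.44,39.07) → (54.58,22.70) → (54.63,13.25).

Shape 2 is a quadratic bezier drawn with `<path>`. Its stroke #0000ff means score at S630, F1472. After flipping Y the toolpath is (111.60,162.69) → (108.88,131.59) → (106.70,103.74) → (105.05,79.16) → (103.94,57.85) → (103.37,39.79).

Shape 3 is a line segment drawn with `<path>`. Its stroke #0000ff means score at S630, F1472. After flipping Y the toolpath is (122.59,80.00) → (13.08,152.09).

Shape 4 is a rectangle drawn with `<path>`. Its stroke #0000ff means score at S630, F1472. After flipping Y the toolpath is (57.03,89.77) → (97.97,89.77) → (97.97,83.42) → (57.03,83.42) → (57.03,89.77), returning to the start.

Shape 5 is a quadratic bezier drawn with `<path>`. Its stroke #ff0000 means engrave at S156, F3101. After flipping Y the toolpath is (59.44,74.03) → (70.92,84.43) → (79.95,98.30) → (86.53,115.64) → (90.65,136.45) → (92.31,160.73).

Shape 6 is a quadratic bezier drawn with `<path>`. Its stroke #0000ff means score at S630, F1472. After flipping Y the toolpath is (57.22,91.94) → (51.95,109.86) → (47.89,124.32) → (45.03,135.32) → (43.38,142.87) → (42.93,146.97).

Shape 7 is a closed polygon drawn with `<path>`. Its stroke #ff0000 means engrave at S156, F3101. After flipping Y the toolpath is (118.02,29.51) → (57.02,35.62) → (121.56,168.75) → (8.89,126.09) → (118.02,29.51), returning to the start.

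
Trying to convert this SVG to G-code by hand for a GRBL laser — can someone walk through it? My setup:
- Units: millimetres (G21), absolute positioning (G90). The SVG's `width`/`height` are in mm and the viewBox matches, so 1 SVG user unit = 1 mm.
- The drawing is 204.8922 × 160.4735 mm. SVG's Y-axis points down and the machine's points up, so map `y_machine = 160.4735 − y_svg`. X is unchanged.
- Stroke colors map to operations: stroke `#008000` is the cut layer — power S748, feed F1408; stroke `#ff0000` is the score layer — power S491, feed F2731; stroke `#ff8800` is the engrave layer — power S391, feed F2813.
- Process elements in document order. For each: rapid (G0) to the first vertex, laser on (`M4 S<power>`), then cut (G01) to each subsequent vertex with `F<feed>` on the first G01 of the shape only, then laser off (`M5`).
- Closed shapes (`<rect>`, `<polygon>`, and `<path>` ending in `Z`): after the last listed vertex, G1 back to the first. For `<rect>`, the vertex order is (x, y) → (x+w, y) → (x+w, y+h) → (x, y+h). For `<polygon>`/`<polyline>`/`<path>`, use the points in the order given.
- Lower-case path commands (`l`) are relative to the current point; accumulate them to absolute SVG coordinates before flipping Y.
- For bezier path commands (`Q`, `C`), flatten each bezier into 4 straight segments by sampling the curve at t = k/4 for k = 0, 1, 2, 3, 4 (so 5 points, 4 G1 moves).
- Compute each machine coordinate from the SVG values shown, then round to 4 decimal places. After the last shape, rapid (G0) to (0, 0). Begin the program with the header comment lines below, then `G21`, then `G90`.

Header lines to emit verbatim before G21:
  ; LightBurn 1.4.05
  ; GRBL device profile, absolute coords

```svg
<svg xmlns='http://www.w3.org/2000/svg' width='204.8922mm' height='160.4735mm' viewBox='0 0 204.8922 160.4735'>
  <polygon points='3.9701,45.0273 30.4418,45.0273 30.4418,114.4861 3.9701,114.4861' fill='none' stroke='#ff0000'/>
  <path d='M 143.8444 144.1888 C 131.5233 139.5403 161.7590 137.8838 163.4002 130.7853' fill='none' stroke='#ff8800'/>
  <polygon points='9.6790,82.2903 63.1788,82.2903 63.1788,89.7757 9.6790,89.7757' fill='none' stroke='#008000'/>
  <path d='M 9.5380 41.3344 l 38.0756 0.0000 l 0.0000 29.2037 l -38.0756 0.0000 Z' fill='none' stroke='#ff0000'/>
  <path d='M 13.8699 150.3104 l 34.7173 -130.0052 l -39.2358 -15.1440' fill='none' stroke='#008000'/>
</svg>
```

1 u = 1 mm; y_m = 160.4735 − y.

[1] `<polygon>` rectangle, #ff0000→score S491 F2731: (3.9701,115.4462) → (30.4418,115.4462) → (30.4418,45.9874) → (3.9701,45.9874) → (3.9701,115.4462) (closed)

[2] `<path>` cubic bezier, #ff8800→engrave S391 F2813: (143.8444,16.2847) → (141.4712,19.3419) → (148.3864,22.0677) → (157.9196,25.2529) → (163.4002,29.6882)

[3] `<polygon>` rectangle, #008000→cut S748 F1408: (9.6790,78.1832) → (63.1788,78.1832) → (63.1788,70.6978) → (9.6790,70.6978) → (9.6790,78.1832) (closed)

[4] `<path>` rectangle, #ff0000→score S491 F2731: (9.5380,119.1391) → (47.6136,119.1391) → (47.6136,89.9354) → (9.5380,89.9354) → (9.5380,119.1391) (closed)

[5] `<path>` open polyline, #008000→cut S748 F1408: (13.8699,10.1631) → (48.5872,140.1683) → (9.3514,155.3123)

; LightBurn 1.4.05
; GRBL device profile, absolute coords
G21
G90
G0 X3.9701 Y115.4462
M4 S491
G01 X30.4418 Y115.4462 F2731
G01 X30.4418 Y45.9874
G01 X3.9701 Y45.9874
G01 X3.9701 Y115.4462
M5
G0 X143.8444 Y16.2847
M4 S391
G01 X141.4712 Y19.3419 F2813
G01 X148.3864 Y22.0677
G01 X157.9196 Y25.2529
G01 X163.4002 Y29.6882
M5
G0 X9.6790 Y78.1832
M4 S748
G01 X63.1788 Y78.1832 F1408
G01 X63.1788 Y70.6978
G01 X9.6790 Y70.6978
G01 X9.6790 Y78.1832
M5
G0 X9.5380 Y119.1391
M4 S491
G01 X47.6136 Y119.1391 F2731
G01 X47.6136 Y89.9354
G01 X9.5380 Y89.9354
G01 X9.5380 Y119.1391
M5
G0 X13.8699 Y10.1631
M4 S748
G01 X48.5872 Y140.1683 F1408
G01 X9.3514 Y155.3123
M5
G0 X0.0000 Y0.0000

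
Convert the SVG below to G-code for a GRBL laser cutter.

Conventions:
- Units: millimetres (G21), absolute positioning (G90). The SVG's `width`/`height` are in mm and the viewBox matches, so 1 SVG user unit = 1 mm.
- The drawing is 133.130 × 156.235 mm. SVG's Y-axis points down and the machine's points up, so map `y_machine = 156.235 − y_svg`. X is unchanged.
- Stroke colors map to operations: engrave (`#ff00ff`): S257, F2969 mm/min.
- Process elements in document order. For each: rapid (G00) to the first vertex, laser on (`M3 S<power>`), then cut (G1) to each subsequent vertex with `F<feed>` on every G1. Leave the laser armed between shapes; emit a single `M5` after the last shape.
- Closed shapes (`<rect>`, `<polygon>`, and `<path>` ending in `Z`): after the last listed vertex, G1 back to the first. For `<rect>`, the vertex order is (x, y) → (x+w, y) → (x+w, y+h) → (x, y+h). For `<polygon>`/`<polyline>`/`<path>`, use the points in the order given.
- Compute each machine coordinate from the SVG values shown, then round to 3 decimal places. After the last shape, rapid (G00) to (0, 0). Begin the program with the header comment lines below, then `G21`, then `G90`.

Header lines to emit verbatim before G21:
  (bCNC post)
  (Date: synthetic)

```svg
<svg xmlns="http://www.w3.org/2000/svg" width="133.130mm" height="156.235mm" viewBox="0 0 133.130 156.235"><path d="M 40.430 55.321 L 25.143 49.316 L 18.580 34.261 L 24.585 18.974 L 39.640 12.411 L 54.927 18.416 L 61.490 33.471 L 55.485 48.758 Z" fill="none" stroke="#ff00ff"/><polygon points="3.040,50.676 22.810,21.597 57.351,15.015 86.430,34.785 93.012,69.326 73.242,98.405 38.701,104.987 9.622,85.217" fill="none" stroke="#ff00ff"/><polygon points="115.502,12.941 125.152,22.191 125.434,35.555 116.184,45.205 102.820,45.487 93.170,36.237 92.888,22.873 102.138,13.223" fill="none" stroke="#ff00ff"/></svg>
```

Since the viewBox matches the mm dimensions, user units are millimetres directly. The only transform is the Y-flip y_m = 156.235 − y_svg.

Shape 1 is a regular polygon drawn with `<path>`. Its stroke #ff00ff means engrave at S257, F2969. After flipping Y the toolpath is (40.430,100.914) → (25.143,106.919) → (18.580,121.974) → (24.585,137.261) → (39.640,143.824) → (54.927,137.819) → (61.490,122.764) → (55.485,107.477) → (40.430,100.914), returning to the start.

Shape 2 is a regular polygon drawn with `<polygon>`. Its stroke #ff00ff means engrave at S257, F2969. After flipping Y the toolpath is (3.040,105.559) → (22.810,134.638) → (57.351,141.220) → (86.430,121.450) → (93.012,86.909) → (73.242,57.830) → (38.701,51.248) → (9.622,71.018) → (3.040,105.559), returning to the start.

Shape 3 is a regular polygon drawn with `<polygon>`. Its stroke #ff00ff means engrave at S257, F2969. After flipping Y the toolpath is (115.502,143.294) → (125.152,134.044) → (125.434,120.680) → (116.184,111.030) → (102.820,110.748) → (93.170,119.998) → (92.888,133.362) → (102.138,143.012) → (115.502,143.294), returning to the start.

(bCNC post)
(Date: synthetic)
G21
G90
G00 X40.430 Y100.914
M3 S257
G1 X25.143 Y106.919 F2969
G1 X18.580 Y121.974 F2969
G1 X24.585 Y137.261 F2969
G1 X39.640 Y143.824 F2969
G1 X54.927 Y137.819 F2969
G1 X61.490 Y122.764 F2969
G1 X55.485 Y107.477 F2969
G1 X40.430 Y100.914 F2969
G00 X3.040 Y105.559
M3 S257
G1 X22.810 Y134.638 F2969
G1 X57.351 Y141.220 F2969
G1 X86.430 Y121.450 F2969
G1 X93.012 Y86.909 F2969
G1 X73.242 Y57.830 F2969
G1 X38.701 Y51.248 F2969
G1 X9.622 Y71.018 F2969
G1 X3.040 Y105.559 F2969
G00 X115.502 Y143.294
M3 S257
G1 X125.152 Y134.044 F2969
G1 X125.434 Y120.680 F2969
G1 X116.184 Y111.030 F2969
G1 X102.820 Y110.748 F2969
G1 X93.170 Y119.998 F2969
G1 X92.888 Y133.362 F2969
G1 X102.138 Y143.012 F2969
G1 X115.502 Y143.294 F2969
M5
G00 X0.000 Y0.000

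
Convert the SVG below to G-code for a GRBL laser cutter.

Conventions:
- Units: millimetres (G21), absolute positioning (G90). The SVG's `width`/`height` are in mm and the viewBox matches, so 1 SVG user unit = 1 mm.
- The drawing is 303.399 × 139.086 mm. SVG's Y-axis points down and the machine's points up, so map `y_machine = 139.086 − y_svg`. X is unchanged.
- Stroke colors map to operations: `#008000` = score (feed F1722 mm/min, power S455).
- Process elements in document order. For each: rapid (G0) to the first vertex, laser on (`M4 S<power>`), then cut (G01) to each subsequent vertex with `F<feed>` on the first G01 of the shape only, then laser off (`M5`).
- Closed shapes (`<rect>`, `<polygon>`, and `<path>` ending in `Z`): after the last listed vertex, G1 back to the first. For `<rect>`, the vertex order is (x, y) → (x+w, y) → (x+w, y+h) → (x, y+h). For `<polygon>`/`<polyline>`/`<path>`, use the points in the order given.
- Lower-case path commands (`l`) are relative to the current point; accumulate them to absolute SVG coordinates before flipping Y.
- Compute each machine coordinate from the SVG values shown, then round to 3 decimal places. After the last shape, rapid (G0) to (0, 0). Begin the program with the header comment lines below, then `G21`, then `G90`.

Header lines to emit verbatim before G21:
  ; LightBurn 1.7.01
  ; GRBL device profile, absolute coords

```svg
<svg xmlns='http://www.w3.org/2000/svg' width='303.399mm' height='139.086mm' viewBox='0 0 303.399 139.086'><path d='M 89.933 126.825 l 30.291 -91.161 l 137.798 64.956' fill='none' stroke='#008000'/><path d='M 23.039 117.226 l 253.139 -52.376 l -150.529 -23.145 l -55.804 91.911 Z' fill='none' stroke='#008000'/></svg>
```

; LightBurn 1.7.01
; GRBL device profile, absolute coords
G21
G90
G0 X89.933 Y12.261
M4 S455
G01 X120.224 Y103.422 F1722
G01 X258.022 Y38.466
M5
G0 X23.039 Y21.860
M4 S455
G01 X276.178 Y74.236 F1722
G01 X125.649 Y97.381
G01 X69.845 Y5.470
G01 X23.039 Y21.860
M5
G0 X0.000 Y0.000

Since the viewBox matches the mm dimensions, user units are millimetres directly. The only transform is the Y-flip y_m = 139.086 − y_svg.

Shape 1 is a open polyline drawn with `<path>`. Its stroke #008000 means score at S455, F1722. After flipping Y the toolpath is (89.933,12.261) → (120.224,103.422) → (258.022,38.466).

Shape 2 is a closed polygon drawn with `<path>`. Its stroke #008000 means score at S455, F1722. After flipping Y the toolpath is (23.039,21.860) → (276.178,74.236) → (125.649,97.381) → (69.845,5.470) → (23.039,21.860), returning to the start.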